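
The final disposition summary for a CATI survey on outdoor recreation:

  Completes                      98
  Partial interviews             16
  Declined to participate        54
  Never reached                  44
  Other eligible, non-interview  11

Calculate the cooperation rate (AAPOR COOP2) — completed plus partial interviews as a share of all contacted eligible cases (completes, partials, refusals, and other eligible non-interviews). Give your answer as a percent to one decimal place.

Num: 98 + 16 = 114
Denominator: 98 + 16 + 54 + 11 = 179
COOP2 = 114 / 179 = 0.6369

63.7%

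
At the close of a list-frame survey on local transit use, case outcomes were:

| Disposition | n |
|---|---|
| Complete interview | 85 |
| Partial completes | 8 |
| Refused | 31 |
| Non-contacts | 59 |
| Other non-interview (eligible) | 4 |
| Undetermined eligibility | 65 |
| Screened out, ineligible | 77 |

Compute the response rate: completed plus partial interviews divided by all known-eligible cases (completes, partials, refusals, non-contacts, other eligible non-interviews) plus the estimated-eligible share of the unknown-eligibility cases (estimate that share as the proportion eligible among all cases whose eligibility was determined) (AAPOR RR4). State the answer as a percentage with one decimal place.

39.9%

Top = 85 + 8 = 93
Known eligible = 85 + 8 + 31 + 59 + 4 = 187
e = 187 / (187 + 77) = 187 / 264 = 0.7083
Eligible share of unknowns = 0.7083 × 65 = 46.04
Base = 187 + 46.04 = 233.04
RR4 = 93 / 233.04 = 0.3991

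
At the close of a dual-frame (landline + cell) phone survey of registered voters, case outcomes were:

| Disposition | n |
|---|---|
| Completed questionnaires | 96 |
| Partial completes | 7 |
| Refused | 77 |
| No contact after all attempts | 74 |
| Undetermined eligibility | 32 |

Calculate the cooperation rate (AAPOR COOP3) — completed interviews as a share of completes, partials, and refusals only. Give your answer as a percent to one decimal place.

53.3%

Top → 96
Denom → 96 + 7 + 77 = 180
COOP3 = 96 / 180 = 0.5333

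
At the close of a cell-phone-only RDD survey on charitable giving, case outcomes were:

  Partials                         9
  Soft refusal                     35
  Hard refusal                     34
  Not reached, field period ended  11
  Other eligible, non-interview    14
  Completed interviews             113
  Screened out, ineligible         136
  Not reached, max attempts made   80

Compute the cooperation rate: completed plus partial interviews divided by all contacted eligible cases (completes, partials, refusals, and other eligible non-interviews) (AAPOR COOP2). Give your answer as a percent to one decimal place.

Refused = 34 + 35 = 69
No contact after all attempts = 11 + 80 = 91
Numerator = 113 + 9 = 122
Denominator = 113 + 9 + 69 + 14 = 205
COOP2 = 122 / 205 = 0.5951

59.5%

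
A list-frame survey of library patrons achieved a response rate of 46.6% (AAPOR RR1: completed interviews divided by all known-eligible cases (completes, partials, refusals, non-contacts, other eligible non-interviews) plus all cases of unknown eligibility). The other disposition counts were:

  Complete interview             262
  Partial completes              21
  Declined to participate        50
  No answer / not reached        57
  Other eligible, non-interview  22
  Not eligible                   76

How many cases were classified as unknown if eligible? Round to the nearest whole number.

RR1 = 262 / D = 0.466
D = 262 / 0.466 = 562.2
Other denominator terms total 412
unknown if eligible = 562.2 − 412 ≈ 150

150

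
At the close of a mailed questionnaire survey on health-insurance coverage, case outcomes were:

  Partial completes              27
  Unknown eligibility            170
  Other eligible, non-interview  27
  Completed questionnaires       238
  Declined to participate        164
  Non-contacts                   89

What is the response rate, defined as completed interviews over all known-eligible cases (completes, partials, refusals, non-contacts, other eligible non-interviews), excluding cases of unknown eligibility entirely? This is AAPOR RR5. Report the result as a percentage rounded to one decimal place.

43.7%

Top = 238
Denominator = 238 + 27 + 164 + 89 + 27 = 545
RR5 = 238 / 545 = 0.4367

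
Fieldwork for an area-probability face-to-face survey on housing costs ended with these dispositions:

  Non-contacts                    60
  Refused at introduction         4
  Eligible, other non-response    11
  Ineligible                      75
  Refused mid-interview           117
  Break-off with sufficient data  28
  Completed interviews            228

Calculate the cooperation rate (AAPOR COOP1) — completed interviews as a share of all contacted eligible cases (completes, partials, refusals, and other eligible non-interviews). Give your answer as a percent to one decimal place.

58.8%

Refusal or break-off = 4 + 117 = 121
Num: 228
Denom: 228 + 28 + 121 + 11 = 388
COOP1 = 228 / 388 = 0.5876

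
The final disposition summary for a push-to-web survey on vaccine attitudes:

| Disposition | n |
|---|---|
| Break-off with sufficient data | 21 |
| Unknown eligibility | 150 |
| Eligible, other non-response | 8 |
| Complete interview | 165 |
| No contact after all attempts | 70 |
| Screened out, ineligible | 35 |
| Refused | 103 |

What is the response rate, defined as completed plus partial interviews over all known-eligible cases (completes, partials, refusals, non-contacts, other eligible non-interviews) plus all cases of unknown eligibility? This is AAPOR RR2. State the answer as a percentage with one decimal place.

Top = 165 + 21 = 186
Denom = 165 + 21 + 103 + 70 + 8 + 150 = 517
RR2 = 186 / 517 = 0.3598

36.0%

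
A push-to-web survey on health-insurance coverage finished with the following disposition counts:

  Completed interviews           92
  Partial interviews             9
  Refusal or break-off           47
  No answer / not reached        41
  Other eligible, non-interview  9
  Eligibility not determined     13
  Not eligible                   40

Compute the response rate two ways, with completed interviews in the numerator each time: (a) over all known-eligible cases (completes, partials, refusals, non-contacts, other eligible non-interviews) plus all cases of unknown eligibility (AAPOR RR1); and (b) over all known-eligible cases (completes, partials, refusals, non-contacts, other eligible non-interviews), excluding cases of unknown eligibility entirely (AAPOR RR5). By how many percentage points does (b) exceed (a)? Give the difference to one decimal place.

Numerator → 92
Base → 92 + 9 + 47 + 41 + 9 + 13 = 211
RR1 = 92 / 211 = 0.4360
Base → 92 + 9 + 47 + 41 + 9 = 198
RR5 = 92 / 198 = 0.4646
Difference = 46.46 − 43.60 = 2.86 percentage points

2.9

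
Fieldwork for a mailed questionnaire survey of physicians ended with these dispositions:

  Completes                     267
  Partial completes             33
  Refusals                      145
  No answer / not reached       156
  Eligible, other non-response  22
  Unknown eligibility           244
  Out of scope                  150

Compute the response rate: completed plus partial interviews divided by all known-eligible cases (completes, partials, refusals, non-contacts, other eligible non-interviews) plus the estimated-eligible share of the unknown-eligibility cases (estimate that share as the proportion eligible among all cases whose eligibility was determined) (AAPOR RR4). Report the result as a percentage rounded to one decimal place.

36.6%

Top: 267 + 33 = 300
Known eligible: 267 + 33 + 145 + 156 + 22 = 623
e = 623 / (623 + 150) = 623 / 773 = 0.8060
Eligible share of unknowns: 0.8060 × 244 = 196.66
Base: 623 + 196.66 = 819.66
RR4 = 300 / 819.66 = 0.3660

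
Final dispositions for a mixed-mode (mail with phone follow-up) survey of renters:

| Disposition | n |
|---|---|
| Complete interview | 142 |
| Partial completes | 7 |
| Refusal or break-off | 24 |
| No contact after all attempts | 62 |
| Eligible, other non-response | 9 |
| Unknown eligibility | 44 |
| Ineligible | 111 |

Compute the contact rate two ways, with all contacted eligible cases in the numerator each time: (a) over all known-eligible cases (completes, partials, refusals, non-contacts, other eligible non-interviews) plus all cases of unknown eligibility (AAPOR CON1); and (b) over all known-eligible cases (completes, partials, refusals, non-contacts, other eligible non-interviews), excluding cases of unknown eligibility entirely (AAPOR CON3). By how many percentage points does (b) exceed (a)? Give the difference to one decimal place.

Top → 142 + 7 + 24 + 9 = 182
Denom → 142 + 7 + 24 + 62 + 9 + 44 = 288
CON1 = 182 / 288 = 0.6319
Denom → 142 + 7 + 24 + 62 + 9 = 244
CON3 = 182 / 244 = 0.7459
Difference = 74.59 − 63.19 = 11.40 percentage points

11.4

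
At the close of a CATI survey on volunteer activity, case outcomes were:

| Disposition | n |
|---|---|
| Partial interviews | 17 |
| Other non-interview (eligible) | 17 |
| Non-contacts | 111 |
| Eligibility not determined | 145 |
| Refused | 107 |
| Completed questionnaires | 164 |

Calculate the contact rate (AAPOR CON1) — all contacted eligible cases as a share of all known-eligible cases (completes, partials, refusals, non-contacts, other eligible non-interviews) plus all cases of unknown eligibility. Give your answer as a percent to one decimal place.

54.4%

Top = 164 + 17 + 107 + 17 = 305
Denominator = 164 + 17 + 107 + 111 + 17 + 145 = 561
CON1 = 305 / 561 = 0.5437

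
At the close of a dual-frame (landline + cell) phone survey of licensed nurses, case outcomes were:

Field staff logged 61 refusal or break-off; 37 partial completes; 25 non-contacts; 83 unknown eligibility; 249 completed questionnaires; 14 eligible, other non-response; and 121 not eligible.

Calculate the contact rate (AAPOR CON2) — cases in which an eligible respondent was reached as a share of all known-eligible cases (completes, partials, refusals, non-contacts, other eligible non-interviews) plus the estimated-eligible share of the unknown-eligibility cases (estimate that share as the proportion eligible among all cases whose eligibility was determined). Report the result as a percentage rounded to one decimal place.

80.4%

Num = 249 + 37 + 61 + 14 = 361
Determined eligible = 249 + 37 + 61 + 25 + 14 = 386
e = 386 / (386 + 121) = 386 / 507 = 0.7613
Estimated eligible among unknowns = 0.7613 × 83 = 63.19
Denom = 386 + 63.19 = 449.19
CON2 = 361 / 449.19 = 0.8037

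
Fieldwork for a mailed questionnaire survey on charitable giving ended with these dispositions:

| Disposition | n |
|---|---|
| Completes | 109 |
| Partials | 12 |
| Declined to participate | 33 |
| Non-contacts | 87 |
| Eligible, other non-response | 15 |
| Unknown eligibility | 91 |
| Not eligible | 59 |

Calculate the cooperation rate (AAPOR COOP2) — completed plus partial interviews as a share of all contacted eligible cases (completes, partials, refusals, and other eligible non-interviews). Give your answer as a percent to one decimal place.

Num → 109 + 12 = 121
Base → 109 + 12 + 33 + 15 = 169
COOP2 = 121 / 169 = 0.7160

71.6%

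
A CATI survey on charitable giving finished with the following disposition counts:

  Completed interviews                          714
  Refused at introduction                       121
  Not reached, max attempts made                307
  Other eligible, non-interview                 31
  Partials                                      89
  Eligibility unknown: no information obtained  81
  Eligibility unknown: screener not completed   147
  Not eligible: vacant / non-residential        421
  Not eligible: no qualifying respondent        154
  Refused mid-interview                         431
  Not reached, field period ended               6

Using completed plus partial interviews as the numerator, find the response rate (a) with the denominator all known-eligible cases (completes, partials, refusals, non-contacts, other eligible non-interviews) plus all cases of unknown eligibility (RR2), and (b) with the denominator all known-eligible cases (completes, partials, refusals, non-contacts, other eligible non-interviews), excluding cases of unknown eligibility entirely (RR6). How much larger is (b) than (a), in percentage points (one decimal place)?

Refusal or break-off = 121 + 431 = 552
Non-contacts = 6 + 307 = 313
Unknown eligibility = 147 + 81 = 228
Out of scope = 154 + 421 = 575
Top → 714 + 89 = 803
Base → 714 + 89 + 552 + 313 + 31 + 228 = 1927
RR2 = 803 / 1927 = 0.4167
Base → 714 + 89 + 552 + 313 + 31 = 1699
RR6 = 803 / 1699 = 0.4726
Difference = 47.26 − 41.67 = 5.59 percentage points

5.6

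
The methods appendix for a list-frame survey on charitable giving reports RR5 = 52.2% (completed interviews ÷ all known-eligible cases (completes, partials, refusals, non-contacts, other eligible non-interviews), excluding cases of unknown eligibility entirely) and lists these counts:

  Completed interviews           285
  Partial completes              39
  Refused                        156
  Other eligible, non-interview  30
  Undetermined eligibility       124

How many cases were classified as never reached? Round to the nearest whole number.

36

RR5 = 285 / D = 0.522
D = 285 / 0.522 = 546.0
Other denominator terms total 510
never reached = 546.0 − 510 ≈ 36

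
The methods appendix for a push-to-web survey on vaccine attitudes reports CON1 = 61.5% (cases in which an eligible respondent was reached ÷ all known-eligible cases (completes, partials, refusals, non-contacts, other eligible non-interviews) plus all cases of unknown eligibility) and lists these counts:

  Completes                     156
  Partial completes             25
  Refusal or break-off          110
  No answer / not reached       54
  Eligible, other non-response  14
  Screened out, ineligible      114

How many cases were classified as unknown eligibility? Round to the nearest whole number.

137

Num = 156 + 25 + 110 + 14 = 305
CON1 = 305 / D = 0.615
D = 305 / 0.615 = 495.9
Rest of base = 359
unknown eligibility = 495.9 − 359 ≈ 137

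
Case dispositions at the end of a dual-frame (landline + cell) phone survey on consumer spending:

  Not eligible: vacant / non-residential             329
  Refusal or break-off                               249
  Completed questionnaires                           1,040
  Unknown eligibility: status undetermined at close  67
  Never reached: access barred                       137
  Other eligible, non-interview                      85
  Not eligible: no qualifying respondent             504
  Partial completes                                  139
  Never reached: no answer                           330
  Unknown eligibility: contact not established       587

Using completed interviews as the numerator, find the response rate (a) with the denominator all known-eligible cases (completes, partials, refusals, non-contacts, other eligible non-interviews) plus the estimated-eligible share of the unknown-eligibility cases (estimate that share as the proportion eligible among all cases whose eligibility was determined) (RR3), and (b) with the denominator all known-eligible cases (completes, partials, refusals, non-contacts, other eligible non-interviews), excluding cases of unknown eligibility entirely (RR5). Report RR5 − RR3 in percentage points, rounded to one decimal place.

No contact after all attempts = 330 + 137 = 467
Unknown if eligible = 587 + 67 = 654
Not eligible = 504 + 329 = 833
Numerator: 1040
Determined eligible: 1040 + 139 + 249 + 467 + 85 = 1980
e = 1980 / (1980 + 833) = 1980 / 2813 = 0.7039
Estimated eligible among unknowns: 0.7039 × 654 = 460.35
Denom: 1980 + 460.35 = 2440.35
RR3 = 1040 / 2440.35 = 0.4262
Denom: 1040 + 139 + 249 + 467 + 85 = 1980
RR5 = 1040 / 1980 = 0.5253
Difference = 52.53 − 42.62 = 9.91 percentage points

9.9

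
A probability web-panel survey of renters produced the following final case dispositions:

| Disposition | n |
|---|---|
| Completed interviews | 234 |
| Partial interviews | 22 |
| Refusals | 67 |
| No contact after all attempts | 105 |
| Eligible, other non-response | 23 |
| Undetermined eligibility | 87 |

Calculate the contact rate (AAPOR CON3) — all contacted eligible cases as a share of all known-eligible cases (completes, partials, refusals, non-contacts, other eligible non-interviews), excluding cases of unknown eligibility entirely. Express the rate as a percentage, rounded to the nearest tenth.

Top → 234 + 22 + 67 + 23 = 346
Base → 234 + 22 + 67 + 105 + 23 = 451
CON3 = 346 / 451 = 0.7672

76.7%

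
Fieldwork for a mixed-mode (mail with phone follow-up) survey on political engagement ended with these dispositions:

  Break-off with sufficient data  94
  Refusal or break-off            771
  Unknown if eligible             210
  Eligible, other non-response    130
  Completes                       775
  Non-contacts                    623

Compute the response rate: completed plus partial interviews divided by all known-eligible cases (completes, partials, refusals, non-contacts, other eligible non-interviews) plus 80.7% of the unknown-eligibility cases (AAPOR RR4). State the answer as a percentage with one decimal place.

Numerator: 775 + 94 = 869
Eligible (known): 775 + 94 + 771 + 623 + 130 = 2393
Estimated eligible among unknowns: 0.8070 × 210 = 169.47
Base: 2393 + 169.47 = 2562.47
RR4 = 869 / 2562.47 = 0.3391

33.9%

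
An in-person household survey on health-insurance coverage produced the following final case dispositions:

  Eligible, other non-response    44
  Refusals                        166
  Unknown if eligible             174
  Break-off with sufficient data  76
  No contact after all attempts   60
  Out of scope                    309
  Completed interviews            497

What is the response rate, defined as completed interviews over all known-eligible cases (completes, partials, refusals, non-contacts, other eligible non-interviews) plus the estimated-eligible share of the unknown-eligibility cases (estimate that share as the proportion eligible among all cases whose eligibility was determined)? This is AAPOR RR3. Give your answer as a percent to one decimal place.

Num: 497
Known eligible: 497 + 76 + 166 + 60 + 44 = 843
e = 843 / (843 + 309) = 843 / 1152 = 0.7318
Estimated eligible among unknowns: 0.7318 × 174 = 127.33
Denominator: 843 + 127.33 = 970.33
RR3 = 497 / 970.33 = 0.5122

51.2%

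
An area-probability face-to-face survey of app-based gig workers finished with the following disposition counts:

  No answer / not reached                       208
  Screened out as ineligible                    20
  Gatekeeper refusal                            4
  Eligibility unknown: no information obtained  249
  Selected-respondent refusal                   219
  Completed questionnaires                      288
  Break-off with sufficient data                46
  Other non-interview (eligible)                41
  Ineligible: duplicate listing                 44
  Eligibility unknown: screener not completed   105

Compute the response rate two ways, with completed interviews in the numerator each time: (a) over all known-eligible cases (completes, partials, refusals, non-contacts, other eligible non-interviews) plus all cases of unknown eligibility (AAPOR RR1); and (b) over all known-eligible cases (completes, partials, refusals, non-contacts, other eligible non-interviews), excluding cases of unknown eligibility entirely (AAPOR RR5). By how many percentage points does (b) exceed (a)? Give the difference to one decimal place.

10.9

Refusals = 4 + 219 = 223
Unknown if eligible = 105 + 249 = 354
Out of scope = 20 + 44 = 64
Num → 288
Denom → 288 + 46 + 223 + 208 + 41 + 354 = 1160
RR1 = 288 / 1160 = 0.2483
Denom → 288 + 46 + 223 + 208 + 41 = 806
RR5 = 288 / 806 = 0.3573
Difference = 35.73 − 24.83 = 10.90 percentage points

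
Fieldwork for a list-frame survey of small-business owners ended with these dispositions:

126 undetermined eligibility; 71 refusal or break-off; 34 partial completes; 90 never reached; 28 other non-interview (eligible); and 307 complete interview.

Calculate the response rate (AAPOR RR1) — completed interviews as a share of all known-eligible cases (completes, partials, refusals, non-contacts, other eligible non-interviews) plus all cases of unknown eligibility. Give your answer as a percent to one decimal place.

Num → 307
Denominator → 307 + 34 + 71 + 90 + 28 + 126 = 656
RR1 = 307 / 656 = 0.4680

46.8%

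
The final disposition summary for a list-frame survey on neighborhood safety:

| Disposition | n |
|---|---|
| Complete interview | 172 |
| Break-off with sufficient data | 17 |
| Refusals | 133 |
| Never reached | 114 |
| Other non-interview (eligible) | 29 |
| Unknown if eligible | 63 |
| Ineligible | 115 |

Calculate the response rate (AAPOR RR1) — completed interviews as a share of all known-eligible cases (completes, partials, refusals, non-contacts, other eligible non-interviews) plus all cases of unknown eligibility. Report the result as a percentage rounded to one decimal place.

32.6%

Numerator = 172
Denominator = 172 + 17 + 133 + 114 + 29 + 63 = 528
RR1 = 172 / 528 = 0.3258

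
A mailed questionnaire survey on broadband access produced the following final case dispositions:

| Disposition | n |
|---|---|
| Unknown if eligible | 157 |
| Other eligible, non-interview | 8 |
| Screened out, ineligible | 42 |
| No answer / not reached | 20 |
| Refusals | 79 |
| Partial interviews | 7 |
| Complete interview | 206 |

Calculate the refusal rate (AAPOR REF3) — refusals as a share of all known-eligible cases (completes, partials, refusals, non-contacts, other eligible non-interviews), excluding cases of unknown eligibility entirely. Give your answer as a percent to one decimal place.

Num → 79
Denom → 206 + 7 + 79 + 20 + 8 = 320
REF3 = 79 / 320 = 0.2469

24.7%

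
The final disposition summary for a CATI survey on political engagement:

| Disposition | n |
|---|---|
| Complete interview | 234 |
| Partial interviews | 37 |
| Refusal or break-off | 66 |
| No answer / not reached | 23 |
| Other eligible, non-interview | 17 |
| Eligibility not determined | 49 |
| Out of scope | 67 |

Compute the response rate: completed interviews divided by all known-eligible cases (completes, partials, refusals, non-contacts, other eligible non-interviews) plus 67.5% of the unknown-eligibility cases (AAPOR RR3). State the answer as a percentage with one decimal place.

Num → 234
Determined eligible → 234 + 37 + 66 + 23 + 17 = 377
Estimated eligible among unknowns → 0.6750 × 49 = 33.08
Denominator → 377 + 33.08 = 410.08
RR3 = 234 / 410.08 = 0.5706

57.1%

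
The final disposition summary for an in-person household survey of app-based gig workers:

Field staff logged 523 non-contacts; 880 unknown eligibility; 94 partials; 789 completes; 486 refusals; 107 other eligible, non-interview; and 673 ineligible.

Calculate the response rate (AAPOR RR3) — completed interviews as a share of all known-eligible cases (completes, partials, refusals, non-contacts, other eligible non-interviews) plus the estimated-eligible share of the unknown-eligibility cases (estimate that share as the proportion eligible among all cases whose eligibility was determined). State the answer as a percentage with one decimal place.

Numerator → 789
Determined eligible → 789 + 94 + 486 + 523 + 107 = 1999
e = 1999 / (1999 + 673) = 1999 / 2672 = 0.7481
Estimated eligible among unknowns → 0.7481 × 880 = 658.33
Base → 1999 + 658.33 = 2657.33
RR3 = 789 / 2657.33 = 0.2969

29.7%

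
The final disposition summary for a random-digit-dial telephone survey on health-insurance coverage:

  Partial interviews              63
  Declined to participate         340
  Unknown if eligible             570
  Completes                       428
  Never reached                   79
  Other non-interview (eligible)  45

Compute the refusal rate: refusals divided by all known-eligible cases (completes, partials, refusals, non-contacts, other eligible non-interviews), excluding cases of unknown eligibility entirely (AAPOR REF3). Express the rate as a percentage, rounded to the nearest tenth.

35.6%

Numerator → 340
Base → 428 + 63 + 340 + 79 + 45 = 955
REF3 = 340 / 955 = 0.3560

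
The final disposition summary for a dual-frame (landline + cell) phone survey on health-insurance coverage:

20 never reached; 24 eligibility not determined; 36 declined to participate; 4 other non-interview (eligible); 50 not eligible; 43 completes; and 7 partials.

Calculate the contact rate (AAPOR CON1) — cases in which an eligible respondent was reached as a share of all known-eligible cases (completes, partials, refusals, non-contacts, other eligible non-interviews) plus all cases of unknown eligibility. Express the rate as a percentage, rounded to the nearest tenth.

Num = 43 + 7 + 36 + 4 = 90
Denom = 43 + 7 + 36 + 20 + 4 + 24 = 134
CON1 = 90 / 134 = 0.6716

67.2%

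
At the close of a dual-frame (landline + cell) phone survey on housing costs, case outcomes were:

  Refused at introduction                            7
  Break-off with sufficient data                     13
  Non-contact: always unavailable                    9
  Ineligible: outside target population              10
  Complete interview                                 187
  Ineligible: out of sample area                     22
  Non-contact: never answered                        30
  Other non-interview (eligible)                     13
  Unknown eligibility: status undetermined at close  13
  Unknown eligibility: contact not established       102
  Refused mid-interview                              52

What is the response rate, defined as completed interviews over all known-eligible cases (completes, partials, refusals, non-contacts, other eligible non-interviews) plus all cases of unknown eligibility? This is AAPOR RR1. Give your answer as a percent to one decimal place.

Refusals = 7 + 52 = 59
No contact after all attempts = 30 + 9 = 39
Unknown eligibility = 102 + 13 = 115
Screened out, ineligible = 10 + 22 = 32
Numerator: 187
Base: 187 + 13 + 59 + 39 + 13 + 115 = 426
RR1 = 187 / 426 = 0.4390

43.9%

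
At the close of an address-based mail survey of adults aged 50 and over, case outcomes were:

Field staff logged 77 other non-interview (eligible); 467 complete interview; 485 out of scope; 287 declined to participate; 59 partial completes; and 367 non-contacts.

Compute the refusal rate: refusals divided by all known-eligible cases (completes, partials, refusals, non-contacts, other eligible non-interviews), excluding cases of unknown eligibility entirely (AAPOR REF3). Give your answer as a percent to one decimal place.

22.8%

Num: 287
Denominator: 467 + 59 + 287 + 367 + 77 = 1257
REF3 = 287 / 1257 = 0.2283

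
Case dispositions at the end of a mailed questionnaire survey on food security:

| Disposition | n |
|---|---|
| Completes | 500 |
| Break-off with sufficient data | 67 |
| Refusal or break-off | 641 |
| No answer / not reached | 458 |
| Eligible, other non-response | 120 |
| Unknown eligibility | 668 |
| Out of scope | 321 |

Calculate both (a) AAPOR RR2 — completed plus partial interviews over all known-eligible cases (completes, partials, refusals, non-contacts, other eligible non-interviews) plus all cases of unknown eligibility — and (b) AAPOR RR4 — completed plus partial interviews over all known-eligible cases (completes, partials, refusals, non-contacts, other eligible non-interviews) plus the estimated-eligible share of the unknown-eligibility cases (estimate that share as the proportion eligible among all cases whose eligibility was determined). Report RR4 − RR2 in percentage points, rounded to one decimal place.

Top = 500 + 67 = 567
Denom = 500 + 67 + 641 + 458 + 120 + 668 = 2454
RR2 = 567 / 2454 = 0.2311
Known eligible = 500 + 67 + 641 + 458 + 120 = 1786
e = 1786 / (1786 + 321) = 1786 / 2107 = 0.8477
e × U = 0.8477 × 668 = 566.26
Denom = 1786 + 566.26 = 2352.26
RR4 = 567 / 2352.26 = 0.2410
Difference = 24.10 − 23.11 = 0.99 percentage points

1.0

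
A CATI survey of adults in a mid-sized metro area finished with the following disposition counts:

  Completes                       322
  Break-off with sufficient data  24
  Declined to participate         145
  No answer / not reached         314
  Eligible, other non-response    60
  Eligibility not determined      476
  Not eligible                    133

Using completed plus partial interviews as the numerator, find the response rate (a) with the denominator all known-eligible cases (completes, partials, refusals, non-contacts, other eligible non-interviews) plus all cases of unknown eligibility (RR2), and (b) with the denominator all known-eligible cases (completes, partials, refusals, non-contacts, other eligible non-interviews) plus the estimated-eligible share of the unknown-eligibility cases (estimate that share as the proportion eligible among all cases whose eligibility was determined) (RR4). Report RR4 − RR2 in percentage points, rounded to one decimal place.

Top → 322 + 24 = 346
Denom → 322 + 24 + 145 + 314 + 60 + 476 = 1341
RR2 = 346 / 1341 = 0.2580
Determined eligible → 322 + 24 + 145 + 314 + 60 = 865
e = 865 / (865 + 133) = 865 / 998 = 0.8667
Eligible share of unknowns → 0.8667 × 476 = 412.55
Denom → 865 + 412.55 = 1277.55
RR4 = 346 / 1277.55 = 0.2708
Difference = 27.08 − 25.80 = 1.28 percentage points

1.3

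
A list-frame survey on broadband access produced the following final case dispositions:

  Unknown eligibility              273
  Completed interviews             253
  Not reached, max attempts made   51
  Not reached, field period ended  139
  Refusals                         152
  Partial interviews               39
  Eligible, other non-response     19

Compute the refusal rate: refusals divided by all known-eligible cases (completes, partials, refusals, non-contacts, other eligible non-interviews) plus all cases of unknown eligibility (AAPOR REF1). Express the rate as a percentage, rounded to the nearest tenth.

Never reached = 139 + 51 = 190
Top: 152
Base: 253 + 39 + 152 + 190 + 19 + 273 = 926
REF1 = 152 / 926 = 0.1641

16.4%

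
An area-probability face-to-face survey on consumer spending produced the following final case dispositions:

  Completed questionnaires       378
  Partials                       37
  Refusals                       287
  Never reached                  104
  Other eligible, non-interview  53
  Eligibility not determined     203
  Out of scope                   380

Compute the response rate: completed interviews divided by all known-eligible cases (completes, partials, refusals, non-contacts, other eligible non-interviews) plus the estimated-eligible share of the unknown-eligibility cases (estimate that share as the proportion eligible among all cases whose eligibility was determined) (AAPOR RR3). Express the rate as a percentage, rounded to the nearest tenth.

Num = 378
Eligible (known) = 378 + 37 + 287 + 104 + 53 = 859
e = 859 / (859 + 380) = 859 / 1239 = 0.6933
Eligible share of unknowns = 0.6933 × 203 = 140.74
Base = 859 + 140.74 = 999.74
RR3 = 378 / 999.74 = 0.3781

37.8%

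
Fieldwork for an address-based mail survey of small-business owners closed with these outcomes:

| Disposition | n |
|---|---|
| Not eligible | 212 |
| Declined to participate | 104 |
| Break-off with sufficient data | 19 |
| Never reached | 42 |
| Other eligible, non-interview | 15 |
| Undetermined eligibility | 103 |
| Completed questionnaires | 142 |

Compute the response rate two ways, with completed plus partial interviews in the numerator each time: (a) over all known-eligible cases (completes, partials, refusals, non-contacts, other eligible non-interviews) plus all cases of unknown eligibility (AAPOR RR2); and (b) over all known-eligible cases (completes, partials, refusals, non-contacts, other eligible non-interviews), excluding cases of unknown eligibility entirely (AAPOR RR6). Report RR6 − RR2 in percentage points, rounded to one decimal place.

12.1

Num: 142 + 19 = 161
Denom: 142 + 19 + 104 + 42 + 15 + 103 = 425
RR2 = 161 / 425 = 0.3788
Denom: 142 + 19 + 104 + 42 + 15 = 322
RR6 = 161 / 322 = 0.5000
Difference = 50.00 − 37.88 = 12.12 percentage points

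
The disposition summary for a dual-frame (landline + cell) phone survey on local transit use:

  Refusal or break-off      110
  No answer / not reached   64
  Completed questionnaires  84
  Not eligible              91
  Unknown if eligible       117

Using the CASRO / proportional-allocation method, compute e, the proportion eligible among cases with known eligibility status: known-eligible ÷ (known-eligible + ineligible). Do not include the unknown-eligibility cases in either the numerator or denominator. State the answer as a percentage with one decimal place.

Eligible (known) = 84 + 110 + 64 = 258
e = 258 / (258 + 91) = 258 / 349 = 0.7393

73.9%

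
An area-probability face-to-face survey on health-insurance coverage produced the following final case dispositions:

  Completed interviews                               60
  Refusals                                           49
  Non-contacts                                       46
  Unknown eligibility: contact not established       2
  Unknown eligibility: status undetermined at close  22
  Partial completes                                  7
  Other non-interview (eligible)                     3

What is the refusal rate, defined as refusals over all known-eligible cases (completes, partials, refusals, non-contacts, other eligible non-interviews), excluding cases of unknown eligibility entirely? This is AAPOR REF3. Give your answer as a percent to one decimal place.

Undetermined eligibility = 2 + 22 = 24
Num → 49
Base → 60 + 7 + 49 + 46 + 3 = 165
REF3 = 49 / 165 = 0.2970

29.7%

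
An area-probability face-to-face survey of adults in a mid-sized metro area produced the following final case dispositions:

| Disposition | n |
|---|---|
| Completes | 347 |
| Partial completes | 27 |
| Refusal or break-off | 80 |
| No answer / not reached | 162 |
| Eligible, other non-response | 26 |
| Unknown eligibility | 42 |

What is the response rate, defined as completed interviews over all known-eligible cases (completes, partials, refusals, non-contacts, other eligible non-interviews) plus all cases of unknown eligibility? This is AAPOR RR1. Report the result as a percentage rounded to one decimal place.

Top = 347
Denominator = 347 + 27 + 80 + 162 + 26 + 42 = 684
RR1 = 347 / 684 = 0.5073

50.7%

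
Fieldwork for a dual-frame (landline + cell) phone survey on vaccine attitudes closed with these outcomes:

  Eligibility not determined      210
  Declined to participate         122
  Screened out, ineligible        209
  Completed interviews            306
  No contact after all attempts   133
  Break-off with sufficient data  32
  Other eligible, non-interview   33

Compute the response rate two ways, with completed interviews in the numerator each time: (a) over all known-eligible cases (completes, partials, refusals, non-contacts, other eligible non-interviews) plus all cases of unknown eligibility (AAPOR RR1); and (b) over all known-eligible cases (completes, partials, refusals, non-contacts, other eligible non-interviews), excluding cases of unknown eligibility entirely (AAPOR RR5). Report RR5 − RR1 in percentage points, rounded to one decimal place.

12.3

Numerator → 306
Denom → 306 + 32 + 122 + 133 + 33 + 210 = 836
RR1 = 306 / 836 = 0.3660
Denom → 306 + 32 + 122 + 133 + 33 = 626
RR5 = 306 / 626 = 0.4888
Difference = 48.88 − 36.60 = 12.28 percentage points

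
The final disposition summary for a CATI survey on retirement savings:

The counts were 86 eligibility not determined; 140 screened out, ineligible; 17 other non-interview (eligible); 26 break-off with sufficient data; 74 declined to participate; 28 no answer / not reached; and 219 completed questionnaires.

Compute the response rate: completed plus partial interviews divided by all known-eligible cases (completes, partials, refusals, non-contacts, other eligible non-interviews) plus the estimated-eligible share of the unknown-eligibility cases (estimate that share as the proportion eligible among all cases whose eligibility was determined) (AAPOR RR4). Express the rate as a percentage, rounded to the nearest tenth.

Top = 219 + 26 = 245
Determined eligible = 219 + 26 + 74 + 28 + 17 = 364
e = 364 / (364 + 140) = 364 / 504 = 0.7222
Eligible share of unknowns = 0.7222 × 86 = 62.11
Denom = 364 + 62.11 = 426.11
RR4 = 245 / 426.11 = 0.5750

57.5%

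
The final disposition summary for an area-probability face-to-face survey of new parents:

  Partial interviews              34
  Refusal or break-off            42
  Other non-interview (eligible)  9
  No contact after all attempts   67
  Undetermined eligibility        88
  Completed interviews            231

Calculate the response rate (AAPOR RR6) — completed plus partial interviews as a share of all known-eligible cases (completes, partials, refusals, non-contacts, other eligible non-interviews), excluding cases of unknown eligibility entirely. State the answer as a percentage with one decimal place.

Num = 231 + 34 = 265
Denom = 231 + 34 + 42 + 67 + 9 = 383
RR6 = 265 / 383 = 0.6919

69.2%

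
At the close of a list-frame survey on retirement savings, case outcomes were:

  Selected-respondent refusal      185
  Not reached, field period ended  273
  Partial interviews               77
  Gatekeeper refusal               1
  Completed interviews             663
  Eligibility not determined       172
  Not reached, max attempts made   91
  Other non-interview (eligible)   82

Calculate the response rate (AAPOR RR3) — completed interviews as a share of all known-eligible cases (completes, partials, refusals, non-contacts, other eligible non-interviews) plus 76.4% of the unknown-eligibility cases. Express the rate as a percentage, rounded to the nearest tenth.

44.1%

Refused = 1 + 185 = 186
Never reached = 273 + 91 = 364
Top → 663
Determined eligible → 663 + 77 + 186 + 364 + 82 = 1372
e × U → 0.7640 × 172 = 131.41
Denom → 1372 + 131.41 = 1503.41
RR3 = 663 / 1503.41 = 0.4410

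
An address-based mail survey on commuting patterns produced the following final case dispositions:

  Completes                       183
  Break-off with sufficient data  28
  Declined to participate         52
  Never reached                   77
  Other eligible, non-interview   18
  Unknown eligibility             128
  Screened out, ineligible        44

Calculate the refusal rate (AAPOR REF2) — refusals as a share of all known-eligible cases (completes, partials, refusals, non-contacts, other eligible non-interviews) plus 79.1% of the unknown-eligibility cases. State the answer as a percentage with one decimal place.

11.3%

Num: 52
Known eligible: 183 + 28 + 52 + 77 + 18 = 358
Eligible share of unknowns: 0.7910 × 128 = 101.25
Base: 358 + 101.25 = 459.25
REF2 = 52 / 459.25 = 0.1132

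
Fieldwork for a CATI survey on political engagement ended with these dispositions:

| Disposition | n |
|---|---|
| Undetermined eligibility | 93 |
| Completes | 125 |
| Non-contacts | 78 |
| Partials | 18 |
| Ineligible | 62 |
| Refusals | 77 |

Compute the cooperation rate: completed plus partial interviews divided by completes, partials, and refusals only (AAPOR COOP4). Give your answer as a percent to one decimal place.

Numerator → 125 + 18 = 143
Denominator → 125 + 18 + 77 = 220
COOP4 = 143 / 220 = 0.6500

65.0%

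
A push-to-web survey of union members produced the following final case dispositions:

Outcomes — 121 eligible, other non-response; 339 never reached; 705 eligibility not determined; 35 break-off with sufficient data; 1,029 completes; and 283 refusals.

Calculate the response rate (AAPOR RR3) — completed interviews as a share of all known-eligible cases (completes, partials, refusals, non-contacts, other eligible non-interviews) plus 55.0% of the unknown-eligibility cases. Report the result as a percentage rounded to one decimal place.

Num = 1029
Known eligible = 1029 + 35 + 283 + 339 + 121 = 1807
Eligible share of unknowns = 0.5500 × 705 = 387.75
Denominator = 1807 + 387.75 = 2194.75
RR3 = 1029 / 2194.75 = 0.4688

46.9%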